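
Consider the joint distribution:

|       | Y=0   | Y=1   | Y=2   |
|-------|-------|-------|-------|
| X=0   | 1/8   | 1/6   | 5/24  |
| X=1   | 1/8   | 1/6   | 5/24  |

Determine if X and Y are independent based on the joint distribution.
Marginal P(X) (row sums):
  P(X=0) = 1/8 + 1/6 + 5/24 = 1/2
  P(X=1) = 1/8 + 1/6 + 5/24 = 1/2
Marginal P(Y) (column sums):
  P(Y=0) = 1/8 + 1/8 = 1/4
  P(Y=1) = 1/6 + 1/6 = 1/3
  P(Y=2) = 5/24 + 5/24 = 5/12

X and Y are independent iff P(X=i,Y=j) = P(X=i)·P(Y=j) for every cell.
  P(X=0)·P(Y=0) = 1/2 × 1/4 = 1/8 = P(X=0,Y=0) ✓
  P(X=0)·P(Y=1) = 1/2 × 1/3 = 1/6 = P(X=0,Y=1) ✓
  P(X=0)·P(Y=2) = 1/2 × 5/12 = 5/24 = P(X=0,Y=2) ✓
  P(X=1)·P(Y=0) = 1/2 × 1/4 = 1/8 = P(X=1,Y=0) ✓
  P(X=1)·P(Y=1) = 1/2 × 1/3 = 1/6 = P(X=1,Y=1) ✓
  P(X=1)·P(Y=2) = 1/2 × 5/12 = 5/24 = P(X=1,Y=2) ✓

Yes, X and Y are independent: every cell factors, so I(X;Y) = 0 bits.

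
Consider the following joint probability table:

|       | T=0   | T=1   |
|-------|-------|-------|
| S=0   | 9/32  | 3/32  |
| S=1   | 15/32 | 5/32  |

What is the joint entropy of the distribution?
H(S,T) = -Σ P(S,T) log₂ P(S,T), summed over the non-zero cells:
H(S,T) = -[(9/32)·log₂(9/32) + (3/32)·log₂(3/32) + (15/32)·log₂(15/32) + (5/32)·log₂(5/32)]
  = 0.5147 + 0.3202 + 0.5124 + 0.4184
  = 1.7657 bits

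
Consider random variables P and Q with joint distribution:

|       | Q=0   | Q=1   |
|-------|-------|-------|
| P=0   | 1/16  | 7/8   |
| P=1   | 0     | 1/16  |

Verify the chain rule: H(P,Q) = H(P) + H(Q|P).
Left side:
H(P,Q) = -[(1/16)·log₂(1/16) + (7/8)·log₂(7/8) + (1/16)·log₂(1/16)]
  = 0.2500 + 0.1686 + 0.2500
  = 0.6686 bits

Right side:
Marginal P(P) (row sums):
  P(P=0) = 1/16 + 7/8 = 15/16
  P(P=1) = 0 + 1/16 = 1/16
H(P) = -[(15/16)·log₂(15/16) + (1/16)·log₂(1/16)]
  = 0.0873 + 0.2500
  = 0.3373 bits
H(Q|P) = -Σ P(P,Q)·log₂ P(Q|P), where P(Q|P) = P(P,Q) / P(P)
  (cells with P(P,Q) = 0 contribute 0)
  (P=0,Q=0): P(Q|P) = (1/16)/(15/16) = 1/15;  -(1/16)·log₂(1/15) = 0.2442
  (P=0,Q=1): P(Q|P) = (7/8)/(15/16) = 14/15;  -(7/8)·log₂(14/15) = 0.0871
  (P=1,Q=1): P(Q|P) = (1/16)/(1/16) = 1;  -(1/16)·log₂(1) = 0.0000
H(Q|P) = 0.2442 + 0.0871 + 0.0000
  = 0.3313 bits
H(P) + H(Q|P) = 0.3373 + 0.3313 = 0.6686 bits

Both sides equal 0.6686 bits, so the chain rule holds ✓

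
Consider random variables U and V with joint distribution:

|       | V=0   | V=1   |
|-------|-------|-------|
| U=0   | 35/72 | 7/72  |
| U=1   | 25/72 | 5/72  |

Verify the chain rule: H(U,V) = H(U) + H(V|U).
Left side:
H(U,V) = -[(35/72)·log₂(35/72) + (7/72)·log₂(7/72) + (25/72)·log₂(25/72) + (5/72)·log₂(5/72)]
  = 0.5059 + 0.3269 + 0.5299 + 0.2672
  = 1.6299 bits

Right side:
Marginal P(U) (row sums):
  P(U=0) = 35/72 + 7/72 = 7/12
  P(U=1) = 25/72 + 5/72 = 5/12
H(U) = -[(7/12)·log₂(7/12) + (5/12)·log₂(5/12)]
  = 0.4536 + 0.5263
  = 0.9799 bits
H(V|U) = -Σ P(U,V)·log₂ P(V|U), where P(V|U) = P(U,V) / P(U)
  (U=0,V=0): P(V|U) = (35/72)/(7/12) = 5/6;  -(35/72)·log₂(5/6) = 0.1279
  (U=0,V=1): P(V|U) = (7/72)/(7/12) = 1/6;  -(7/72)·log₂(1/6) = 0.2513
  (U=1,V=0): P(V|U) = (25/72)/(5/12) = 5/6;  -(25/72)·log₂(5/6) = 0.0913
  (U=1,V=1): P(V|U) = (5/72)/(5/12) = 1/6;  -(5/72)·log₂(1/6) = 0.1795
H(V|U) = 0.1279 + 0.2513 + 0.0913 + 0.1795
  = 0.6500 bits
H(U) + H(V|U) = 0.9799 + 0.6500 = 1.6299 bits

Both sides equal 1.6299 bits, so the chain rule holds ✓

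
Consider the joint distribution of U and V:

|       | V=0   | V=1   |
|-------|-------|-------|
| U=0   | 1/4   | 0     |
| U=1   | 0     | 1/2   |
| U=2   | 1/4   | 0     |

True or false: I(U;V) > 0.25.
Marginal P(U) (row sums):
  P(U=0) = 1/4 + 0 = 1/4
  P(U=1) = 0 + 1/2 = 1/2
  P(U=2) = 1/4 + 0 = 1/4
Marginal P(V) (column sums):
  P(V=0) = 1/4 + 0 + 1/4 = 1/2
  P(V=1) = 0 + 1/2 + 0 = 1/2

H(U) = -[(1/4)·log₂(1/4) + (1/2)·log₂(1/2) + (1/4)·log₂(1/4)]
  = 0.5000 + 0.5000 + 0.5000
  = 1.5000 bits
H(V) = -[(1/2)·log₂(1/2) + (1/2)·log₂(1/2)]
  = 0.5000 + 0.5000
  = 1.0000 bits
H(U,V) = -[(1/4)·log₂(1/4) + (1/2)·log₂(1/2) + (1/4)·log₂(1/4)]
  = 0.5000 + 0.5000 + 0.5000
  = 1.5000 bits

I(U;V) = H(U) + H(V) - H(U,V)
  = 1.5000 + 1.0000 - 1.5000
  = 1.0000 bits

True. I(U;V) = 1.0000 bits, which is > 0.25 bits.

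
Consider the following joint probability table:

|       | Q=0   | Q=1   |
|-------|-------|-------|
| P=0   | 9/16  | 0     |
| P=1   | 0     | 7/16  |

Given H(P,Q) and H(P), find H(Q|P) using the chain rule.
From the chain rule: H(P,Q) = H(P) + H(Q|P)
Therefore: H(Q|P) = H(P,Q) - H(P)

H(P,Q) = -[(9/16)·log₂(9/16) + (7/16)·log₂(7/16)]
  = 0.4669 + 0.5218
  = 0.9887 bits
Marginal P(P) (row sums):
  P(P=0) = 9/16 + 0 = 9/16
  P(P=1) = 0 + 7/16 = 7/16
H(P) = -[(9/16)·log₂(9/16) + (7/16)·log₂(7/16)]
  = 0.4669 + 0.5218
  = 0.9887 bits

H(Q|P) = 0.9887 - 0.9887 = 0.0000 bits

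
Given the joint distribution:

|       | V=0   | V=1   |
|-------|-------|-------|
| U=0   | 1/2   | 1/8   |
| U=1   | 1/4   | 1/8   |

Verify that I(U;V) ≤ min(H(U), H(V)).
Marginal P(U) (row sums):
  P(U=0) = 1/2 + 1/8 = 5/8
  P(U=1) = 1/4 + 1/8 = 3/8
Marginal P(V) (column sums):
  P(V=0) = 1/2 + 1/4 = 3/4
  P(V=1) = 1/8 + 1/8 = 1/4

H(U) = -[(5/8)·log₂(5/8) + (3/8)·log₂(3/8)]
  = 0.4238 + 0.5306
  = 0.9544 bits
H(V) = -[(3/4)·log₂(3/4) + (1/4)·log₂(1/4)]
  = 0.3113 + 0.5000
  = 0.8113 bits
H(U,V) = -[(1/2)·log₂(1/2) + (1/8)·log₂(1/8) + (1/4)·log₂(1/4) + (1/8)·log₂(1/8)]
  = 0.5000 + 0.3750 + 0.5000 + 0.3750
  = 1.7500 bits

I(U;V) = H(U) + H(V) - H(U,V)
  = 0.9544 + 0.8113 - 1.7500
  = 0.0157 bits

min(H(U), H(V)) = min(0.9544, 0.8113) = 0.8113 bits
Since 0.0157 ≤ 0.8113, the bound is satisfied ✓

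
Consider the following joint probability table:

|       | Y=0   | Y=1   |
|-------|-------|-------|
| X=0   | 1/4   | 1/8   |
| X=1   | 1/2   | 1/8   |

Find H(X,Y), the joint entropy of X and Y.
H(X,Y) = -Σ P(X,Y) log₂ P(X,Y), summed over the non-zero cells:
H(X,Y) = -[(1/4)·log₂(1/4) + (1/8)·log₂(1/8) + (1/2)·log₂(1/2) + (1/8)·log₂(1/8)]
  = 0.5000 + 0.3750 + 0.5000 + 0.3750
  = 1.7500 bits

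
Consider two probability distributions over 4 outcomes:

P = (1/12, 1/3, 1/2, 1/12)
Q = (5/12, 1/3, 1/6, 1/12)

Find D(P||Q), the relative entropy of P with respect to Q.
D(P||Q) = Σ P(i) log₂(P(i)/Q(i))
  i=0: (1/12) × log₂((1/12)/(5/12)) = (1/12) × log₂(1/5) = -0.1935
  i=1: (1/3) × log₂((1/3)/(1/3)) = (1/3) × log₂(1) = 0.0000
  i=2: (1/2) × log₂((1/2)/(1/6)) = (1/2) × log₂(3) = 0.7925
  i=3: (1/12) × log₂((1/12)/(1/12)) = (1/12) × log₂(1) = 0.0000
D(P||Q) = -0.1935 + 0.0000 + 0.7925 + 0.0000
  = 0.5990 bits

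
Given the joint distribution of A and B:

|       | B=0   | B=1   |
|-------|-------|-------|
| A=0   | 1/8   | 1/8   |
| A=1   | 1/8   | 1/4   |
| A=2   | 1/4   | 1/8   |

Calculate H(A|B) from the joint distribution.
Marginal P(B) (column sums):
  P(B=0) = 1/8 + 1/8 + 1/4 = 1/2
  P(B=1) = 1/8 + 1/4 + 1/8 = 1/2

H(A|B) = -Σ P(A,B)·log₂ P(A|B), where P(A|B) = P(A,B) / P(B)
  (A=0,B=0): P(A|B) = (1/8)/(1/2) = 1/4;  -(1/8)·log₂(1/4) = 0.2500
  (A=0,B=1): P(A|B) = (1/8)/(1/2) = 1/4;  -(1/8)·log₂(1/4) = 0.2500
  (A=1,B=0): P(A|B) = (1/8)/(1/2) = 1/4;  -(1/8)·log₂(1/4) = 0.2500
  (A=1,B=1): P(A|B) = (1/4)/(1/2) = 1/2;  -(1/4)·log₂(1/2) = 0.2500
  (A=2,B=0): P(A|B) = (1/4)/(1/2) = 1/2;  -(1/4)·log₂(1/2) = 0.2500
  (A=2,B=1): P(A|B) = (1/8)/(1/2) = 1/4;  -(1/8)·log₂(1/4) = 0.2500
H(A|B) = 0.2500 + 0.2500 + 0.2500 + 0.2500 + 0.2500 + 0.2500
  = 1.5000 bits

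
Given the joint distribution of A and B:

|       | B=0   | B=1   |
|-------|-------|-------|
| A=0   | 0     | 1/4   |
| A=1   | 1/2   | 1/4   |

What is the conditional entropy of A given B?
Marginal P(B) (column sums):
  P(B=0) = 0 + 1/2 = 1/2
  P(B=1) = 1/4 + 1/4 = 1/2

H(A|B) = -Σ P(A,B)·log₂ P(A|B), where P(A|B) = P(A,B) / P(B)
  (cells with P(A,B) = 0 contribute 0)
  (A=0,B=1): P(A|B) = (1/4)/(1/2) = 1/2;  -(1/4)·log₂(1/2) = 0.2500
  (A=1,B=0): P(A|B) = (1/2)/(1/2) = 1;  -(1/2)·log₂(1) = 0.0000
  (A=1,B=1): P(A|B) = (1/4)/(1/2) = 1/2;  -(1/4)·log₂(1/2) = 0.2500
H(A|B) = 0.2500 + 0.0000 + 0.2500
  = 0.5000 bits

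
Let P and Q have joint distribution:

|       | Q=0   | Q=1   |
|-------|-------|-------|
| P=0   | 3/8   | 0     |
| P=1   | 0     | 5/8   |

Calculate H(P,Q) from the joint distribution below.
H(P,Q) = -Σ P(P,Q) log₂ P(P,Q), summed over the non-zero cells:
H(P,Q) = -[(3/8)·log₂(3/8) + (5/8)·log₂(5/8)]
  = 0.5306 + 0.4238
  = 0.9544 bits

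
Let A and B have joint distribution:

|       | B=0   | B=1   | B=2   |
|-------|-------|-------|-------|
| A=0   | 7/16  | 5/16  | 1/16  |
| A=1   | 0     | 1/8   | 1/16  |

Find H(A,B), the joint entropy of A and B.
H(A,B) = -Σ P(A,B) log₂ P(A,B), summed over the non-zero cells:
H(A,B) = -[(7/16)·log₂(7/16) + (5/16)·log₂(5/16) + (1/16)·log₂(1/16) + (1/8)·log₂(1/8) + (1/16)·log₂(1/16)]
  = 0.5218 + 0.5244 + 0.2500 + 0.3750 + 0.2500
  = 1.9212 bits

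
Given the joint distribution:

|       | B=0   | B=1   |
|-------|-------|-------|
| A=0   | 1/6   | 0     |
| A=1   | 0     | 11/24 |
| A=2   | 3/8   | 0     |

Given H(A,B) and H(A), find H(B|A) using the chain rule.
From the chain rule: H(A,B) = H(A) + H(B|A)
Therefore: H(B|A) = H(A,B) - H(A)

H(A,B) = -[(1/6)·log₂(1/6) + (11/24)·log₂(11/24) + (3/8)·log₂(3/8)]
  = 0.4308 + 0.5159 + 0.5306
  = 1.4773 bits
Marginal P(A) (row sums):
  P(A=0) = 1/6 + 0 = 1/6
  P(A=1) = 0 + 11/24 = 11/24
  P(A=2) = 3/8 + 0 = 3/8
H(A) = -[(1/6)·log₂(1/6) + (11/24)·log₂(11/24) + (3/8)·log₂(3/8)]
  = 0.4308 + 0.5159 + 0.5306
  = 1.4773 bits

H(B|A) = 1.4773 - 1.4773 = 0.0000 bits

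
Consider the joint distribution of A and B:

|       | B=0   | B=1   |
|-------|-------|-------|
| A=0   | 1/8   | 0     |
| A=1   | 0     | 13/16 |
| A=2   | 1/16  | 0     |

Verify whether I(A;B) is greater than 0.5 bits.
Marginal P(A) (row sums):
  P(A=0) = 1/8 + 0 = 1/8
  P(A=1) = 0 + 13/16 = 13/16
  P(A=2) = 1/16 + 0 = 1/16
Marginal P(B) (column sums):
  P(B=0) = 1/8 + 0 + 1/16 = 3/16
  P(B=1) = 0 + 13/16 + 0 = 13/16

H(A) = -[(1/8)·log₂(1/8) + (13/16)·log₂(13/16) + (1/16)·log₂(1/16)]
  = 0.3750 + 0.2434 + 0.2500
  = 0.8684 bits
H(B) = -[(3/16)·log₂(3/16) + (13/16)·log₂(13/16)]
  = 0.4528 + 0.2434
  = 0.6962 bits
H(A,B) = -[(1/8)·log₂(1/8) + (13/16)·log₂(13/16) + (1/16)·log₂(1/16)]
  = 0.3750 + 0.2434 + 0.2500
  = 0.8684 bits

I(A;B) = H(A) + H(B) - H(A,B)
  = 0.8684 + 0.6962 - 0.8684
  = 0.6962 bits

Yes. I(A;B) = 0.6962 bits, which is > 0.5 bits.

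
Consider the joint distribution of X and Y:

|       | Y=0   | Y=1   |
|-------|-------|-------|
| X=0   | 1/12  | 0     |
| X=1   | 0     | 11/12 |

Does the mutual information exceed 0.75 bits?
Marginal P(X) (row sums):
  P(X=0) = 1/12 + 0 = 1/12
  P(X=1) = 0 + 11/12 = 11/12
Marginal P(Y) (column sums):
  P(Y=0) = 1/12 + 0 = 1/12
  P(Y=1) = 0 + 11/12 = 11/12

H(X) = -[(1/12)·log₂(1/12) + (11/12)·log₂(11/12)]
  = 0.2987 + 0.1151
  = 0.4138 bits
H(Y) = -[(1/12)·log₂(1/12) + (11/12)·log₂(11/12)]
  = 0.2987 + 0.1151
  = 0.4138 bits
H(X,Y) = -[(1/12)·log₂(1/12) + (11/12)·log₂(11/12)]
  = 0.2987 + 0.1151
  = 0.4138 bits

I(X;Y) = H(X) + H(Y) - H(X,Y)
  = 0.4138 + 0.4138 - 0.4138
  = 0.4138 bits

No. I(X;Y) = 0.4138 bits, which is ≤ 0.75 bits.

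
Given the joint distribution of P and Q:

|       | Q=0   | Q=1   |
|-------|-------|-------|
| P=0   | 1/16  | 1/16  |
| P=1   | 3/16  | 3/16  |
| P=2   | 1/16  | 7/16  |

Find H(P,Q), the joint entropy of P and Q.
H(P,Q) = -Σ P(P,Q) log₂ P(P,Q), summed over the non-zero cells:
H(P,Q) = -[(1/16)·log₂(1/16) + (1/16)·log₂(1/16) + (3/16)·log₂(3/16) + (3/16)·log₂(3/16) + (1/16)·log₂(1/16) + (7/16)·log₂(7/16)]
  = 0.2500 + 0.2500 + 0.4528 + 0.4528 + 0.2500 + 0.5218
  = 2.1774 bits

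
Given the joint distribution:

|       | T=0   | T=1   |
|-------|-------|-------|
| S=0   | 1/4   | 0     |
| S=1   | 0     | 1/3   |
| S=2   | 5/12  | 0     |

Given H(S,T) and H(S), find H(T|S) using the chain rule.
From the chain rule: H(S,T) = H(S) + H(T|S)
Therefore: H(T|S) = H(S,T) - H(S)

H(S,T) = -[(1/4)·log₂(1/4) + (1/3)·log₂(1/3) + (5/12)·log₂(5/12)]
  = 0.5000 + 0.5283 + 0.5263
  = 1.5546 bits
Marginal P(S) (row sums):
  P(S=0) = 1/4 + 0 = 1/4
  P(S=1) = 0 + 1/3 = 1/3
  P(S=2) = 5/12 + 0 = 5/12
H(S) = -[(1/4)·log₂(1/4) + (1/3)·log₂(1/3) + (5/12)·log₂(5/12)]
  = 0.5000 + 0.5283 + 0.5263
  = 1.5546 bits

H(T|S) = 1.5546 - 1.5546 = 0.0000 bits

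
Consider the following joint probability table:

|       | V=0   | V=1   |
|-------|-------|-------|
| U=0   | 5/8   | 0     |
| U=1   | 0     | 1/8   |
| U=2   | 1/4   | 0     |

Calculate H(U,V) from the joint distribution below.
H(U,V) = -Σ P(U,V) log₂ P(U,V), summed over the non-zero cells:
H(U,V) = -[(5/8)·log₂(5/8) + (1/8)·log₂(1/8) + (1/4)·log₂(1/4)]
  = 0.4238 + 0.3750 + 0.5000
  = 1.2988 bits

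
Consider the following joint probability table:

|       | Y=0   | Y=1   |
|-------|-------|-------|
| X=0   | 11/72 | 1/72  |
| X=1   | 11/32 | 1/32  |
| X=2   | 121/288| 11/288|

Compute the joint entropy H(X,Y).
H(X,Y) = -Σ P(X,Y) log₂ P(X,Y), summed over the non-zero cells:
H(X,Y) = -[(11/72)·log₂(11/72) + (1/72)·log₂(1/72) + (11/32)·log₂(11/32) + (1/32)·log₂(1/32) + (121/288)·log₂(121/288) + (11/288)·log₂(11/288)]
  = 0.4141 + 0.0857 + 0.5296 + 0.1563 + 0.5256 + 0.1799
  = 1.8912 bits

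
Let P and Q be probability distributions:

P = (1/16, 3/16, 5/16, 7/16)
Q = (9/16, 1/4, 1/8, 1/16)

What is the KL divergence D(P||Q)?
D(P||Q) = Σ P(i) log₂(P(i)/Q(i))
  i=0: (1/16) × log₂((1/16)/(9/16)) = (1/16) × log₂(1/9) = -0.1981
  i=1: (3/16) × log₂((3/16)/(1/4)) = (3/16) × log₂(3/4) = -0.0778
  i=2: (5/16) × log₂((5/16)/(1/8)) = (5/16) × log₂(5/2) = 0.4131
  i=3: (7/16) × log₂((7/16)/(1/16)) = (7/16) × log₂(7) = 1.2282
D(P||Q) = -0.1981 - 0.0778 + 0.4131 + 1.2282
  = 1.3654 bits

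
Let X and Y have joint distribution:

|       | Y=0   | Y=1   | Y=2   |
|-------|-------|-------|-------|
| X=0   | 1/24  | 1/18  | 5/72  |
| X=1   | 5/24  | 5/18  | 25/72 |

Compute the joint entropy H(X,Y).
H(X,Y) = -Σ P(X,Y) log₂ P(X,Y), summed over the non-zero cells:
H(X,Y) = -[(1/24)·log₂(1/24) + (1/18)·log₂(1/18) + (5/72)·log₂(5/72) + (5/24)·log₂(5/24) + (5/18)·log₂(5/18) + (25/72)·log₂(25/72)]
  = 0.1910 + 0.2317 + 0.2672 + 0.4715 + 0.5133 + 0.5299
  = 2.2046 bits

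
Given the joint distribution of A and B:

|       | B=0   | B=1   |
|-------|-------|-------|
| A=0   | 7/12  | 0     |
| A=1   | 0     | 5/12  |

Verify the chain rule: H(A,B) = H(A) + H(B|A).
Left side:
H(A,B) = -[(7/12)·log₂(7/12) + (5/12)·log₂(5/12)]
  = 0.4536 + 0.5263
  = 0.9799 bits

Right side:
Marginal P(A) (row sums):
  P(A=0) = 7/12 + 0 = 7/12
  P(A=1) = 0 + 5/12 = 5/12
H(A) = -[(7/12)·log₂(7/12) + (5/12)·log₂(5/12)]
  = 0.4536 + 0.5263
  = 0.9799 bits
H(B|A) = -Σ P(A,B)·log₂ P(B|A), where P(B|A) = P(A,B) / P(A)
  (cells with P(A,B) = 0 contribute 0)
  (A=0,B=0): P(B|A) = (7/12)/(7/12) = 1;  -(7/12)·log₂(1) = 0.0000
  (A=1,B=1): P(B|A) = (5/12)/(5/12) = 1;  -(5/12)·log₂(1) = 0.0000
H(B|A) = 0.0000 + 0.0000
  = 0.0000 bits
H(A) + H(B|A) = 0.9799 + 0.0000 = 0.9799 bits

Both sides equal 0.9799 bits, so the chain rule holds ✓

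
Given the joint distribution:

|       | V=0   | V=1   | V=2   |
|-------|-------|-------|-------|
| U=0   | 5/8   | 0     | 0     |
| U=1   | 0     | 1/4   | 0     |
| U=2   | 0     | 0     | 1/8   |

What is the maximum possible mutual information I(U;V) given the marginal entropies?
The upper bound on mutual information is I(U;V) ≤ min(H(U), H(V)).

Marginal P(U) (row sums):
  P(U=0) = 5/8 + 0 + 0 = 5/8
  P(U=1) = 0 + 1/4 + 0 = 1/4
  P(U=2) = 0 + 0 + 1/8 = 1/8
Marginal P(V) (column sums):
  P(V=0) = 5/8 + 0 + 0 = 5/8
  P(V=1) = 0 + 1/4 + 0 = 1/4
  P(V=2) = 0 + 0 + 1/8 = 1/8

H(U) = -[(5/8)·log₂(5/8) + (1/4)·log₂(1/4) + (1/8)·log₂(1/8)]
  = 0.4238 + 0.5000 + 0.3750
  = 1.2988 bits
H(V) = -[(5/8)·log₂(5/8) + (1/4)·log₂(1/4) + (1/8)·log₂(1/8)]
  = 0.4238 + 0.5000 + 0.3750
  = 1.2988 bits

Maximum possible I(U;V) = min(1.2988, 1.2988) = 1.2988 bits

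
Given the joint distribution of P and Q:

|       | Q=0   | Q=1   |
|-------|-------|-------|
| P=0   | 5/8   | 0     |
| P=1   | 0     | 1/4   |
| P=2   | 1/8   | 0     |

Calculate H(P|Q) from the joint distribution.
Marginal P(Q) (column sums):
  P(Q=0) = 5/8 + 0 + 1/8 = 3/4
  P(Q=1) = 0 + 1/4 + 0 = 1/4

H(P|Q) = -Σ P(P,Q)·log₂ P(P|Q), where P(P|Q) = P(P,Q) / P(Q)
  (cells with P(P,Q) = 0 contribute 0)
  (P=0,Q=0): P(P|Q) = (5/8)/(3/4) = 5/6;  -(5/8)·log₂(5/6) = 0.1644
  (P=1,Q=1): P(P|Q) = (1/4)/(1/4) = 1;  -(1/4)·log₂(1) = 0.0000
  (P=2,Q=0): P(P|Q) = (1/8)/(3/4) = 1/6;  -(1/8)·log₂(1/6) = 0.3231
H(P|Q) = 0.1644 + 0.0000 + 0.3231
  = 0.4875 bits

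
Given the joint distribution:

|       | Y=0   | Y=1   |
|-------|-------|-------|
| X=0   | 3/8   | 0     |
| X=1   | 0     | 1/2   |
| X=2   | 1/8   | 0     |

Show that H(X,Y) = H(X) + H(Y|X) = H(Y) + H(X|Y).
Marginal P(X) (row sums):
  P(X=0) = 3/8 + 0 = 3/8
  P(X=1) = 0 + 1/2 = 1/2
  P(X=2) = 1/8 + 0 = 1/8
Marginal P(Y) (column sums):
  P(Y=0) = 3/8 + 0 + 1/8 = 1/2
  P(Y=1) = 0 + 1/2 + 0 = 1/2

Decomposition 1: H(X) + H(Y|X)
H(X) = -[(3/8)·log₂(3/8) + (1/2)·log₂(1/2) + (1/8)·log₂(1/8)]
  = 0.5306 + 0.5000 + 0.3750
  = 1.4056 bits
H(Y|X) = -Σ P(X,Y)·log₂ P(Y|X), where P(Y|X) = P(X,Y) / P(X)
  (cells with P(X,Y) = 0 contribute 0)
  (X=0,Y=0): P(Y|X) = (3/8)/(3/8) = 1;  -(3/8)·log₂(1) = 0.0000
  (X=1,Y=1): P(Y|X) = (1/2)/(1/2) = 1;  -(1/2)·log₂(1) = 0.0000
  (X=2,Y=0): P(Y|X) = (1/8)/(1/8) = 1;  -(1/8)·log₂(1) = 0.0000
H(Y|X) = 0.0000 + 0.0000 + 0.0000
  = 0.0000 bits
H(X) + H(Y|X) = 1.4056 + 0.0000 = 1.4056 bits

Decomposition 2: H(Y) + H(X|Y)
H(Y) = -[(1/2)·log₂(1/2) + (1/2)·log₂(1/2)]
  = 0.5000 + 0.5000
  = 1.0000 bits
H(X|Y) = -Σ P(X,Y)·log₂ P(X|Y), where P(X|Y) = P(X,Y) / P(Y)
  (cells with P(X,Y) = 0 contribute 0)
  (X=0,Y=0): P(X|Y) = (3/8)/(1/2) = 3/4;  -(3/8)·log₂(3/4) = 0.1556
  (X=1,Y=1): P(X|Y) = (1/2)/(1/2) = 1;  -(1/2)·log₂(1) = 0.0000
  (X=2,Y=0): P(X|Y) = (1/8)/(1/2) = 1/4;  -(1/8)·log₂(1/4) = 0.2500
H(X|Y) = 0.1556 + 0.0000 + 0.2500
  = 0.4056 bits
H(Y) + H(X|Y) = 1.0000 + 0.4056 = 1.4056 bits

Direct computation of the joint entropy:
H(X,Y) = -[(3/8)·log₂(3/8) + (1/2)·log₂(1/2) + (1/8)·log₂(1/8)]
  = 0.5306 + 0.5000 + 0.3750
  = 1.4056 bits

All three agree: H(X,Y) = 1.4056 bits ✓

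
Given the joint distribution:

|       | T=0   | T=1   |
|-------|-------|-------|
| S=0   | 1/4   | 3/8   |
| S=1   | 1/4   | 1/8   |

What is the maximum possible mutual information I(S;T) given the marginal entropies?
The upper bound on mutual information is I(S;T) ≤ min(H(S), H(T)).

Marginal P(S) (row sums):
  P(S=0) = 1/4 + 3/8 = 5/8
  P(S=1) = 1/4 + 1/8 = 3/8
Marginal P(T) (column sums):
  P(T=0) = 1/4 + 1/4 = 1/2
  P(T=1) = 3/8 + 1/8 = 1/2

H(S) = -[(5/8)·log₂(5/8) + (3/8)·log₂(3/8)]
  = 0.4238 + 0.5306
  = 0.9544 bits
H(T) = -[(1/2)·log₂(1/2) + (1/2)·log₂(1/2)]
  = 0.5000 + 0.5000
  = 1.0000 bits

Maximum possible I(S;T) = min(0.9544, 1.0000) = 0.9544 bits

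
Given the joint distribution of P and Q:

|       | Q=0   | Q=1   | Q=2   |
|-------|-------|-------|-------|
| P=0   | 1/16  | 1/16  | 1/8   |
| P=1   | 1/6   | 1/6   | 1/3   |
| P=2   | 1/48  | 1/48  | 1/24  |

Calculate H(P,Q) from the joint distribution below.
H(P,Q) = -Σ P(P,Q) log₂ P(P,Q), summed over the non-zero cells:
H(P,Q) = -[(1/16)·log₂(1/16) + (1/16)·log₂(1/16) + (1/8)·log₂(1/8) + (1/6)·log₂(1/6) + (1/6)·log₂(1/6) + (1/3)·log₂(1/3) + (1/48)·log₂(1/48) + (1/48)·log₂(1/48) + (1/24)·log₂(1/24)]
  = 0.2500 + 0.2500 + 0.3750 + 0.4308 + 0.4308 + 0.5283 + 0.1164 + 0.1164 + 0.1910
  = 2.6887 bits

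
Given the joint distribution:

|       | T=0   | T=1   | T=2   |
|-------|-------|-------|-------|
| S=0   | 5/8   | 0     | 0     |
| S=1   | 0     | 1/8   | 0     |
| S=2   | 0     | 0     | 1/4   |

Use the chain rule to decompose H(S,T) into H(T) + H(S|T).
By the chain rule: H(S,T) = H(T) + H(S|T)

Marginal P(T) (column sums):
  P(T=0) = 5/8 + 0 + 0 = 5/8
  P(T=1) = 0 + 1/8 + 0 = 1/8
  P(T=2) = 0 + 0 + 1/4 = 1/4
H(T) = -[(5/8)·log₂(5/8) + (1/8)·log₂(1/8) + (1/4)·log₂(1/4)]
  = 0.4238 + 0.3750 + 0.5000
  = 1.2988 bits
H(S|T) = -Σ P(S,T)·log₂ P(S|T), where P(S|T) = P(S,T) / P(T)
  (cells with P(S,T) = 0 contribute 0)
  (S=0,T=0): P(S|T) = (5/8)/(5/8) = 1;  -(5/8)·log₂(1) = 0.0000
  (S=1,T=1): P(S|T) = (1/8)/(1/8) = 1;  -(1/8)·log₂(1) = 0.0000
  (S=2,T=2): P(S|T) = (1/4)/(1/4) = 1;  -(1/4)·log₂(1) = 0.0000
H(S|T) = 0.0000 + 0.0000 + 0.0000
  = 0.0000 bits

H(S,T) = H(T) + H(S|T) = 1.2988 + 0.0000 = 1.2988 bits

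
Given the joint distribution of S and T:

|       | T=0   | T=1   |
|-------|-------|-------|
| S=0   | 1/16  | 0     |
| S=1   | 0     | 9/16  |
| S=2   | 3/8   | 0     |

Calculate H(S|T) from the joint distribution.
Marginal P(T) (column sums):
  P(T=0) = 1/16 + 0 + 3/8 = 7/16
  P(T=1) = 0 + 9/16 + 0 = 9/16

H(S|T) = -Σ P(S,T)·log₂ P(S|T), where P(S|T) = P(S,T) / P(T)
  (cells with P(S,T) = 0 contribute 0)
  (S=0,T=0): P(S|T) = (1/16)/(7/16) = 1/7;  -(1/16)·log₂(1/7) = 0.1755
  (S=1,T=1): P(S|T) = (9/16)/(9/16) = 1;  -(9/16)·log₂(1) = 0.0000
  (S=2,T=0): P(S|T) = (3/8)/(7/16) = 6/7;  -(3/8)·log₂(6/7) = 0.0834
H(S|T) = 0.1755 + 0.0000 + 0.0834
  = 0.2589 bits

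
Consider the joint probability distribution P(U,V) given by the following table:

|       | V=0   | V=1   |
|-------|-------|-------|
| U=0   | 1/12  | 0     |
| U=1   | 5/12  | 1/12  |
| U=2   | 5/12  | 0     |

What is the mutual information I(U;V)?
Marginal P(U) (row sums):
  P(U=0) = 1/12 + 0 = 1/12
  P(U=1) = 5/12 + 1/12 = 1/2
  P(U=2) = 5/12 + 0 = 5/12
Marginal P(V) (column sums):
  P(V=0) = 1/12 + 5/12 + 5/12 = 11/12
  P(V=1) = 0 + 1/12 + 0 = 1/12

H(U) = -[(1/12)·log₂(1/12) + (1/2)·log₂(1/2) + (5/12)·log₂(5/12)]
  = 0.2987 + 0.5000 + 0.5263
  = 1.3250 bits
H(V) = -[(11/12)·log₂(11/12) + (1/12)·log₂(1/12)]
  = 0.1151 + 0.2987
  = 0.4138 bits
H(U,V) = -[(1/12)·log₂(1/12) + (5/12)·log₂(5/12) + (1/12)·log₂(1/12) + (5/12)·log₂(5/12)]
  = 0.2987 + 0.5263 + 0.2987 + 0.5263
  = 1.6500 bits

I(U;V) = H(U) + H(V) - H(U,V)
  = 1.3250 + 0.4138 - 1.6500
  = 0.0888 bits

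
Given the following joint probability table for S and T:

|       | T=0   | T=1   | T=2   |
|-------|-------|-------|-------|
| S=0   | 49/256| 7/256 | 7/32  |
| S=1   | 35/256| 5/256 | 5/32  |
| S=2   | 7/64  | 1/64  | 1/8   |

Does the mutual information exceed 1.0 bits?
Marginal P(S) (row sums):
  P(S=0) = 49/256 + 7/256 + 7/32 = 7/16
  P(S=1) = 35/256 + 5/256 + 5/32 = 5/16
  P(S=2) = 7/64 + 1/64 + 1/8 = 1/4
Marginal P(T) (column sums):
  P(T=0) = 49/256 + 35/256 + 7/64 = 7/16
  P(T=1) = 7/256 + 5/256 + 1/64 = 1/16
  P(T=2) = 7/32 + 5/32 + 1/8 = 1/2

H(S) = -[(7/16)·log₂(7/16) + (5/16)·log₂(5/16) + (1/4)·log₂(1/4)]
  = 0.5218 + 0.5244 + 0.5000
  = 1.5462 bits
H(T) = -[(7/16)·log₂(7/16) + (1/16)·log₂(1/16) + (1/2)·log₂(1/2)]
  = 0.5218 + 0.2500 + 0.5000
  = 1.2718 bits
H(S,T) = -[(49/256)·log₂(49/256) + (7/256)·log₂(7/256) + (7/32)·log₂(7/32) + (35/256)·log₂(35/256) + (5/256)·log₂(5/256) + (5/32)·log₂(5/32) + (7/64)·log₂(7/64) + (1/64)·log₂(1/64) + (1/8)·log₂(1/8)]
  = 0.4566 + 0.1420 + 0.4796 + 0.3925 + 0.1109 + 0.4184 + 0.3492 + 0.0938 + 0.3750
  = 2.8180 bits

I(S;T) = H(S) + H(T) - H(S,T)
  = 1.5462 + 1.2718 - 2.8180
  = 0.0000 bits

No. I(S;T) = 0.0000 bits, which is ≤ 1.0 bits.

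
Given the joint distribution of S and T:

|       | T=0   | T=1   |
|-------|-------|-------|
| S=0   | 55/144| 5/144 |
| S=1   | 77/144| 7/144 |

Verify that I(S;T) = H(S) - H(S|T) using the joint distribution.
Left side, from I(S;T) = H(S) + H(T) - H(S,T):
Marginal P(S) (row sums):
  P(S=0) = 55/144 + 5/144 = 5/12
  P(S=1) = 77/144 + 7/144 = 7/12
Marginal P(T) (column sums):
  P(T=0) = 55/144 + 77/144 = 11/12
  P(T=1) = 5/144 + 7/144 = 1/12

H(S) = -[(5/12)·log₂(5/12) + (7/12)·log₂(7/12)]
  = 0.5263 + 0.4536
  = 0.9799 bits
H(T) = -[(11/12)·log₂(11/12) + (1/12)·log₂(1/12)]
  = 0.1151 + 0.2987
  = 0.4138 bits
H(S,T) = -[(55/144)·log₂(55/144) + (5/144)·log₂(5/144) + (77/144)·log₂(77/144) + (7/144)·log₂(7/144)]
  = 0.5304 + 0.1683 + 0.4829 + 0.2121
  = 1.3937 bits

I(S;T) = H(S) + H(T) - H(S,T)
  = 0.9799 + 0.4138 - 1.3937
  = 0.0000 bits

Right side, with H(S|T) computed directly from the conditional probabilities:
H(S|T) = -Σ P(S,T)·log₂ P(S|T), where P(S|T) = P(S,T) / P(T)
  (S=0,T=0): P(S|T) = (55/144)/(11/12) = 5/12;  -(55/144)·log₂(5/12) = 0.4824
  (S=0,T=1): P(S|T) = (5/144)/(1/12) = 5/12;  -(5/144)·log₂(5/12) = 0.0439
  (S=1,T=0): P(S|T) = (77/144)/(11/12) = 7/12;  -(77/144)·log₂(7/12) = 0.4158
  (S=1,T=1): P(S|T) = (7/144)/(1/12) = 7/12;  -(7/144)·log₂(7/12) = 0.0378
H(S|T) = 0.4824 + 0.0439 + 0.4158 + 0.0378
  = 0.9799 bits
H(S) - H(S|T) = 0.9799 - 0.9799 = 0.0000 bits

Both sides equal 0.0000 bits, so I(S;T) = H(S) - H(S|T) ✓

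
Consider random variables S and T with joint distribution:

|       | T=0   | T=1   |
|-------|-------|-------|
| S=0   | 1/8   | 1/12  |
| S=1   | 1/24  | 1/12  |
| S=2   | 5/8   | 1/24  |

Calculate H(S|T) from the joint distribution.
Marginal P(T) (column sums):
  P(T=0) = 1/8 + 1/24 + 5/8 = 19/24
  P(T=1) = 1/12 + 1/12 + 1/24 = 5/24

H(S|T) = -Σ P(S,T)·log₂ P(S|T), where P(S|T) = P(S,T) / P(T)
  (S=0,T=0): P(S|T) = (1/8)/(19/24) = 3/19;  -(1/8)·log₂(3/19) = 0.3329
  (S=0,T=1): P(S|T) = (1/12)/(5/24) = 2/5;  -(1/12)·log₂(2/5) = 0.1102
  (S=1,T=0): P(S|T) = (1/24)/(19/24) = 1/19;  -(1/24)·log₂(1/19) = 0.1770
  (S=1,T=1): P(S|T) = (1/12)/(5/24) = 2/5;  -(1/12)·log₂(2/5) = 0.1102
  (S=2,T=0): P(S|T) = (5/8)/(19/24) = 15/19;  -(5/8)·log₂(15/19) = 0.2131
  (S=2,T=1): P(S|T) = (1/24)/(5/24) = 1/5;  -(1/24)·log₂(1/5) = 0.0967
H(S|T) = 0.3329 + 0.1102 + 0.1770 + 0.1102 + 0.2131 + 0.0967
  = 1.0401 bits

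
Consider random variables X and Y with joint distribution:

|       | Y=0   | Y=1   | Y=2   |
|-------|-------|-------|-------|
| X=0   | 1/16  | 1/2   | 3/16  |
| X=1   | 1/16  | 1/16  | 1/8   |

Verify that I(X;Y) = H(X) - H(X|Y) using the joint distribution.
Left side, from I(X;Y) = H(X) + H(Y) - H(X,Y):
Marginal P(X) (row sums):
  P(X=0) = 1/16 + 1/2 + 3/16 = 3/4
  P(X=1) = 1/16 + 1/16 + 1/8 = 1/4
Marginal P(Y) (column sums):
  P(Y=0) = 1/16 + 1/16 = 1/8
  P(Y=1) = 1/2 + 1/16 = 9/16
  P(Y=2) = 3/16 + 1/8 = 5/16

H(X) = -[(3/4)·log₂(3/4) + (1/4)·log₂(1/4)]
  = 0.3113 + 0.5000
  = 0.8113 bits
H(Y) = -[(1/8)·log₂(1/8) + (9/16)·log₂(9/16) + (5/16)·log₂(5/16)]
  = 0.3750 + 0.4669 + 0.5244
  = 1.3663 bits
H(X,Y) = -[(1/16)·log₂(1/16) + (1/2)·log₂(1/2) + (3/16)·log₂(3/16) + (1/16)·log₂(1/16) + (1/16)·log₂(1/16) + (1/8)·log₂(1/8)]
  = 0.2500 + 0.5000 + 0.4528 + 0.2500 + 0.2500 + 0.3750
  = 2.0778 bits

I(X;Y) = H(X) + H(Y) - H(X,Y)
  = 0.8113 + 1.3663 - 2.0778
  = 0.0998 bits

Right side, with H(X|Y) computed directly from the conditional probabilities:
H(X|Y) = -Σ P(X,Y)·log₂ P(X|Y), where P(X|Y) = P(X,Y) / P(Y)
  (X=0,Y=0): P(X|Y) = (1/16)/(1/8) = 1/2;  -(1/16)·log₂(1/2) = 0.0625
  (X=0,Y=1): P(X|Y) = (1/2)/(9/16) = 8/9;  -(1/2)·log₂(8/9) = 0.0850
  (X=0,Y=2): P(X|Y) = (3/16)/(5/16) = 3/5;  -(3/16)·log₂(3/5) = 0.1382
  (X=1,Y=0): P(X|Y) = (1/16)/(1/8) = 1/2;  -(1/16)·log₂(1/2) = 0.0625
  (X=1,Y=1): P(X|Y) = (1/16)/(9/16) = 1/9;  -(1/16)·log₂(1/9) = 0.1981
  (X=1,Y=2): P(X|Y) = (1/8)/(5/16) = 2/5;  -(1/8)·log₂(2/5) = 0.1652
H(X|Y) = 0.0625 + 0.0850 + 0.1382 + 0.0625 + 0.1981 + 0.1652
  = 0.7115 bits
H(X) - H(X|Y) = 0.8113 - 0.7115 = 0.0998 bits

Both sides equal 0.0998 bits, so I(X;Y) = H(X) - H(X|Y) ✓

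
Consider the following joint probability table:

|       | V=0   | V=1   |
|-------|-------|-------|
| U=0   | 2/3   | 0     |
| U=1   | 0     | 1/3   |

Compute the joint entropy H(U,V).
H(U,V) = -Σ P(U,V) log₂ P(U,V), summed over the non-zero cells:
H(U,V) = -[(2/3)·log₂(2/3) + (1/3)·log₂(1/3)]
  = 0.3900 + 0.5283
  = 0.9183 bits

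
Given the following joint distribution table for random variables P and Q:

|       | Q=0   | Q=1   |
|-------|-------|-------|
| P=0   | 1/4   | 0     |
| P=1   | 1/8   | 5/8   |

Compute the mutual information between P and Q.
Marginal P(P) (row sums):
  P(P=0) = 1/4 + 0 = 1/4
  P(P=1) = 1/8 + 5/8 = 3/4
Marginal P(Q) (column sums):
  P(Q=0) = 1/4 + 1/8 = 3/8
  P(Q=1) = 0 + 5/8 = 5/8

H(P) = -[(1/4)·log₂(1/4) + (3/4)·log₂(3/4)]
  = 0.5000 + 0.3113
  = 0.8113 bits
H(Q) = -[(3/8)·log₂(3/8) + (5/8)·log₂(5/8)]
  = 0.5306 + 0.4238
  = 0.9544 bits
H(P,Q) = -[(1/4)·log₂(1/4) + (1/8)·log₂(1/8) + (5/8)·log₂(5/8)]
  = 0.5000 + 0.3750 + 0.4238
  = 1.2988 bits

I(P;Q) = H(P) + H(Q) - H(P,Q)
  = 0.8113 + 0.9544 - 1.2988
  = 0.4669 bits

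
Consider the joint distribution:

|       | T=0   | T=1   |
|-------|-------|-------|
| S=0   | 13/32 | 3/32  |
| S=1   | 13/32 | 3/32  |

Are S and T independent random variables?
Marginal P(S) (row sums):
  P(S=0) = 13/32 + 3/32 = 1/2
  P(S=1) = 13/32 + 3/32 = 1/2
Marginal P(T) (column sums):
  P(T=0) = 13/32 + 13/32 = 13/16
  P(T=1) = 3/32 + 3/32 = 3/16

S and T are independent iff P(S=i,T=j) = P(S=i)·P(T=j) for every cell.
  P(S=0)·P(T=0) = 1/2 × 13/16 = 13/32 = P(S=0,T=0) ✓
  P(S=0)·P(T=1) = 1/2 × 3/16 = 3/32 = P(S=0,T=1) ✓
  P(S=1)·P(T=0) = 1/2 × 13/16 = 13/32 = P(S=1,T=0) ✓
  P(S=1)·P(T=1) = 1/2 × 3/16 = 3/32 = P(S=1,T=1) ✓

Yes, S and T are independent: every cell factors, so I(S;T) = 0 bits.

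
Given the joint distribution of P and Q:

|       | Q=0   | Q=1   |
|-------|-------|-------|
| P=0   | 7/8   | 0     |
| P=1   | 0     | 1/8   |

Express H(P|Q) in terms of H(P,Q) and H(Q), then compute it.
H(P|Q) = H(P,Q) - H(Q)

Marginal P(Q) (column sums):
  P(Q=0) = 7/8 + 0 = 7/8
  P(Q=1) = 0 + 1/8 = 1/8

H(P,Q) = -[(7/8)·log₂(7/8) + (1/8)·log₂(1/8)]
  = 0.1686 + 0.3750
  = 0.5436 bits
H(Q) = -[(7/8)·log₂(7/8) + (1/8)·log₂(1/8)]
  = 0.1686 + 0.3750
  = 0.5436 bits

H(P|Q) = 0.5436 - 0.5436 = 0.0000 bits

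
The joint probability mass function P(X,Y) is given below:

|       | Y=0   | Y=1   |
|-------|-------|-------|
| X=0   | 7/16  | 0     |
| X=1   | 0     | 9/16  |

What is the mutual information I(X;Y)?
Marginal P(X) (row sums):
  P(X=0) = 7/16 + 0 = 7/16
  P(X=1) = 0 + 9/16 = 9/16
Marginal P(Y) (column sums):
  P(Y=0) = 7/16 + 0 = 7/16
  P(Y=1) = 0 + 9/16 = 9/16

H(X) = -[(7/16)·log₂(7/16) + (9/16)·log₂(9/16)]
  = 0.5218 + 0.4669
  = 0.9887 bits
H(Y) = -[(7/16)·log₂(7/16) + (9/16)·log₂(9/16)]
  = 0.5218 + 0.4669
  = 0.9887 bits
H(X,Y) = -[(7/16)·log₂(7/16) + (9/16)·log₂(9/16)]
  = 0.5218 + 0.4669
  = 0.9887 bits

I(X;Y) = H(X) + H(Y) - H(X,Y)
  = 0.9887 + 0.9887 - 0.9887
  = 0.9887 bits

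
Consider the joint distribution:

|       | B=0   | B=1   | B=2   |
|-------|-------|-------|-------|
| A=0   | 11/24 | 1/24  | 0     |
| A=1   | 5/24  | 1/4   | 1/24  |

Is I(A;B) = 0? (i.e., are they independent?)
Marginal P(A) (row sums):
  P(A=0) = 11/24 + 1/24 + 0 = 1/2
  P(A=1) = 5/24 + 1/4 + 1/24 = 1/2
Marginal P(B) (column sums):
  P(B=0) = 11/24 + 5/24 = 2/3
  P(B=1) = 1/24 + 1/4 = 7/24
  P(B=2) = 0 + 1/24 = 1/24

A and B are independent iff P(A=i,B=j) = P(A=i)·P(B=j) for every cell.
  P(A=0)·P(B=0) = 1/2 × 2/3 = 1/3, but P(A=0,B=0) = 11/24 ✗

No, A and B are not independent. Quantitatively, I(A;B) > 0:

H(A) = -[(1/2)·log₂(1/2) + (1/2)·log₂(1/2)]
  = 0.5000 + 0.5000
  = 1.0000 bits
H(B) = -[(2/3)·log₂(2/3) + (7/24)·log₂(7/24) + (1/24)·log₂(1/24)]
  = 0.3900 + 0.5185 + 0.1910
  = 1.0995 bits
H(A,B) = -[(11/24)·log₂(11/24) + (1/24)·log₂(1/24) + (5/24)·log₂(5/24) + (1/4)·log₂(1/4) + (1/24)·log₂(1/24)]
  = 0.5159 + 0.1910 + 0.4715 + 0.5000 + 0.1910
  = 1.8694 bits
I(A;B) = H(A) + H(B) - H(A,B) = 1.0000 + 1.0995 - 1.8694 = 0.2301 bits > 0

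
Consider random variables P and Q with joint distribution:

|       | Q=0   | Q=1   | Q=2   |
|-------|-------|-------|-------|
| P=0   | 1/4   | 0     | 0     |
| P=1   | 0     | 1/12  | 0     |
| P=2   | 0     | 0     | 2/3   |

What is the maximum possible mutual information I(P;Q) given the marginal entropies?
The upper bound on mutual information is I(P;Q) ≤ min(H(P), H(Q)).

Marginal P(P) (row sums):
  P(P=0) = 1/4 + 0 + 0 = 1/4
  P(P=1) = 0 + 1/12 + 0 = 1/12
  P(P=2) = 0 + 0 + 2/3 = 2/3
Marginal P(Q) (column sums):
  P(Q=0) = 1/4 + 0 + 0 = 1/4
  P(Q=1) = 0 + 1/12 + 0 = 1/12
  P(Q=2) = 0 + 0 + 2/3 = 2/3

H(P) = -[(1/4)·log₂(1/4) + (1/12)·log₂(1/12) + (2/3)·log₂(2/3)]
  = 0.5000 + 0.2987 + 0.3900
  = 1.1887 bits
H(Q) = -[(1/4)·log₂(1/4) + (1/12)·log₂(1/12) + (2/3)·log₂(2/3)]
  = 0.5000 + 0.2987 + 0.3900
  = 1.1887 bits

Maximum possible I(P;Q) = min(1.1887, 1.1887) = 1.1887 bits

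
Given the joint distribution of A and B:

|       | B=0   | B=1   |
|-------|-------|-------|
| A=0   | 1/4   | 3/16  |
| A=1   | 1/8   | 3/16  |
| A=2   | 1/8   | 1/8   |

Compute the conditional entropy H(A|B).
Marginal P(B) (column sums):
  P(B=0) = 1/4 + 1/8 + 1/8 = 1/2
  P(B=1) = 3/16 + 3/16 + 1/8 = 1/2

H(A|B) = -Σ P(A,B)·log₂ P(A|B), where P(A|B) = P(A,B) / P(B)
  (A=0,B=0): P(A|B) = (1/4)/(1/2) = 1/2;  -(1/4)·log₂(1/2) = 0.2500
  (A=0,B=1): P(A|B) = (3/16)/(1/2) = 3/8;  -(3/16)·log₂(3/8) = 0.2653
  (A=1,B=0): P(A|B) = (1/8)/(1/2) = 1/4;  -(1/8)·log₂(1/4) = 0.2500
  (A=1,B=1): P(A|B) = (3/16)/(1/2) = 3/8;  -(3/16)·log₂(3/8) = 0.2653
  (A=2,B=0): P(A|B) = (1/8)/(1/2) = 1/4;  -(1/8)·log₂(1/4) = 0.2500
  (A=2,B=1): P(A|B) = (1/8)/(1/2) = 1/4;  -(1/8)·log₂(1/4) = 0.2500
H(A|B) = 0.2500 + 0.2653 + 0.2500 + 0.2653 + 0.2500 + 0.2500
  = 1.5306 bits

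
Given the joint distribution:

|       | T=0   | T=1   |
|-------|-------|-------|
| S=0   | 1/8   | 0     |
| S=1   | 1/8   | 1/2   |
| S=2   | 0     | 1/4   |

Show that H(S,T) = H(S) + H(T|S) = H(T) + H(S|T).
Marginal P(S) (row sums):
  P(S=0) = 1/8 + 0 = 1/8
  P(S=1) = 1/8 + 1/2 = 5/8
  P(S=2) = 0 + 1/4 = 1/4
Marginal P(T) (column sums):
  P(T=0) = 1/8 + 1/8 + 0 = 1/4
  P(T=1) = 0 + 1/2 + 1/4 = 3/4

Decomposition 1: H(S) + H(T|S)
H(S) = -[(1/8)·log₂(1/8) + (5/8)·log₂(5/8) + (1/4)·log₂(1/4)]
  = 0.3750 + 0.4238 + 0.5000
  = 1.2988 bits
H(T|S) = -Σ P(S,T)·log₂ P(T|S), where P(T|S) = P(S,T) / P(S)
  (cells with P(S,T) = 0 contribute 0)
  (S=0,T=0): P(T|S) = (1/8)/(1/8) = 1;  -(1/8)·log₂(1) = 0.0000
  (S=1,T=0): P(T|S) = (1/8)/(5/8) = 1/5;  -(1/8)·log₂(1/5) = 0.2902
  (S=1,T=1): P(T|S) = (1/2)/(5/8) = 4/5;  -(1/2)·log₂(4/5) = 0.1610
  (S=2,T=1): P(T|S) = (1/4)/(1/4) = 1;  -(1/4)·log₂(1) = 0.0000
H(T|S) = 0.0000 + 0.2902 + 0.1610 + 0.0000
  = 0.4512 bits
H(S) + H(T|S) = 1.2988 + 0.4512 = 1.7500 bits

Decomposition 2: H(T) + H(S|T)
H(T) = -[(1/4)·log₂(1/4) + (3/4)·log₂(3/4)]
  = 0.5000 + 0.3113
  = 0.8113 bits
H(S|T) = -Σ P(S,T)·log₂ P(S|T), where P(S|T) = P(S,T) / P(T)
  (cells with P(S,T) = 0 contribute 0)
  (S=0,T=0): P(S|T) = (1/8)/(1/4) = 1/2;  -(1/8)·log₂(1/2) = 0.1250
  (S=1,T=0): P(S|T) = (1/8)/(1/4) = 1/2;  -(1/8)·log₂(1/2) = 0.1250
  (S=1,T=1): P(S|T) = (1/2)/(3/4) = 2/3;  -(1/2)·log₂(2/3) = 0.2925
  (S=2,T=1): P(S|T) = (1/4)/(3/4) = 1/3;  -(1/4)·log₂(1/3) = 0.3962
H(S|T) = 0.1250 + 0.1250 + 0.2925 + 0.3962
  = 0.9387 bits
H(T) + H(S|T) = 0.8113 + 0.9387 = 1.7500 bits

Direct computation of the joint entropy:
H(S,T) = -[(1/8)·log₂(1/8) + (1/8)·log₂(1/8) + (1/2)·log₂(1/2) + (1/4)·log₂(1/4)]
  = 0.3750 + 0.3750 + 0.5000 + 0.5000
  = 1.7500 bits

All three agree: H(S,T) = 1.7500 bits ✓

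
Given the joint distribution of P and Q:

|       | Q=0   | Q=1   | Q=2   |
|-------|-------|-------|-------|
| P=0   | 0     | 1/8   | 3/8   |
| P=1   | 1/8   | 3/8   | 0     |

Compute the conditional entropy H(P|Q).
Marginal P(Q) (column sums):
  P(Q=0) = 0 + 1/8 = 1/8
  P(Q=1) = 1/8 + 3/8 = 1/2
  P(Q=2) = 3/8 + 0 = 3/8

H(P|Q) = -Σ P(P,Q)·log₂ P(P|Q), where P(P|Q) = P(P,Q) / P(Q)
  (cells with P(P,Q) = 0 contribute 0)
  (P=0,Q=1): P(P|Q) = (1/8)/(1/2) = 1/4;  -(1/8)·log₂(1/4) = 0.2500
  (P=0,Q=2): P(P|Q) = (3/8)/(3/8) = 1;  -(3/8)·log₂(1) = 0.0000
  (P=1,Q=0): P(P|Q) = (1/8)/(1/8) = 1;  -(1/8)·log₂(1) = 0.0000
  (P=1,Q=1): P(P|Q) = (3/8)/(1/2) = 3/4;  -(3/8)·log₂(3/4) = 0.1556
H(P|Q) = 0.2500 + 0.0000 + 0.0000 + 0.1556
  = 0.4056 bits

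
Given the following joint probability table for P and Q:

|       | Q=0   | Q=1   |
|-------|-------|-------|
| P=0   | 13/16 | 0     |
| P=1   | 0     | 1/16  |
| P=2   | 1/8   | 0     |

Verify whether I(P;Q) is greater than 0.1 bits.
Marginal P(P) (row sums):
  P(P=0) = 13/16 + 0 = 13/16
  P(P=1) = 0 + 1/16 = 1/16
  P(P=2) = 1/8 + 0 = 1/8
Marginal P(Q) (column sums):
  P(Q=0) = 13/16 + 0 + 1/8 = 15/16
  P(Q=1) = 0 + 1/16 + 0 = 1/16

H(P) = -[(13/16)·log₂(13/16) + (1/16)·log₂(1/16) + (1/8)·log₂(1/8)]
  = 0.2434 + 0.2500 + 0.3750
  = 0.8684 bits
H(Q) = -[(15/16)·log₂(15/16) + (1/16)·log₂(1/16)]
  = 0.0873 + 0.2500
  = 0.3373 bits
H(P,Q) = -[(13/16)·log₂(13/16) + (1/16)·log₂(1/16) + (1/8)·log₂(1/8)]
  = 0.2434 + 0.2500 + 0.3750
  = 0.8684 bits

I(P;Q) = H(P) + H(Q) - H(P,Q)
  = 0.8684 + 0.3373 - 0.8684
  = 0.3373 bits

Yes. I(P;Q) = 0.3373 bits, which is > 0.1 bits.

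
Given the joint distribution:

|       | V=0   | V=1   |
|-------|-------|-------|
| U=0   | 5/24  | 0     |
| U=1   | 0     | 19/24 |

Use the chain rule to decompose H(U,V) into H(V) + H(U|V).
By the chain rule: H(U,V) = H(V) + H(U|V)

Marginal P(V) (column sums):
  P(V=0) = 5/24 + 0 = 5/24
  P(V=1) = 0 + 19/24 = 19/24
H(V) = -[(5/24)·log₂(5/24) + (19/24)·log₂(19/24)]
  = 0.4715 + 0.2668
  = 0.7383 bits
H(U|V) = -Σ P(U,V)·log₂ P(U|V), where P(U|V) = P(U,V) / P(V)
  (cells with P(U,V) = 0 contribute 0)
  (U=0,V=0): P(U|V) = (5/24)/(5/24) = 1;  -(5/24)·log₂(1) = 0.0000
  (U=1,V=1): P(U|V) = (19/24)/(19/24) = 1;  -(19/24)·log₂(1) = 0.0000
H(U|V) = 0.0000 + 0.0000
  = 0.0000 bits

H(U,V) = H(V) + H(U|V) = 0.7383 + 0.0000 = 0.7383 bits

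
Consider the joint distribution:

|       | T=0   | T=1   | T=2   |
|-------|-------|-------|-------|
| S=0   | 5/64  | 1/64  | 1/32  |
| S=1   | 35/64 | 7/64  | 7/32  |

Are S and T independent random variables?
Marginal P(S) (row sums):
  P(S=0) = 5/64 + 1/64 + 1/32 = 1/8
  P(S=1) = 35/64 + 7/64 + 7/32 = 7/8
Marginal P(T) (column sums):
  P(T=0) = 5/64 + 35/64 = 5/8
  P(T=1) = 1/64 + 7/64 = 1/8
  P(T=2) = 1/32 + 7/32 = 1/4

S and T are independent iff P(S=i,T=j) = P(S=i)·P(T=j) for every cell.
  P(S=0)·P(T=0) = 1/8 × 5/8 = 5/64 = P(S=0,T=0) ✓
  P(S=0)·P(T=1) = 1/8 × 1/8 = 1/64 = P(S=0,T=1) ✓
  P(S=0)·P(T=2) = 1/8 × 1/4 = 1/32 = P(S=0,T=2) ✓
  P(S=1)·P(T=0) = 7/8 × 5/8 = 35/64 = P(S=1,T=0) ✓
  P(S=1)·P(T=1) = 7/8 × 1/8 = 7/64 = P(S=1,T=1) ✓
  P(S=1)·P(T=2) = 7/8 × 1/4 = 7/32 = P(S=1,T=2) ✓

Yes, S and T are independent: every cell factors, so I(S;T) = 0 bits.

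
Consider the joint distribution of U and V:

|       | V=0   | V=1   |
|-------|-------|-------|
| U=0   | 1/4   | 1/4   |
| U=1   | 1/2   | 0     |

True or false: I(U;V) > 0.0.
Marginal P(U) (row sums):
  P(U=0) = 1/4 + 1/4 = 1/2
  P(U=1) = 1/2 + 0 = 1/2
Marginal P(V) (column sums):
  P(V=0) = 1/4 + 1/2 = 3/4
  P(V=1) = 1/4 + 0 = 1/4

H(U) = -[(1/2)·log₂(1/2) + (1/2)·log₂(1/2)]
  = 0.5000 + 0.5000
  = 1.0000 bits
H(V) = -[(3/4)·log₂(3/4) + (1/4)·log₂(1/4)]
  = 0.3113 + 0.5000
  = 0.8113 bits
H(U,V) = -[(1/4)·log₂(1/4) + (1/4)·log₂(1/4) + (1/2)·log₂(1/2)]
  = 0.5000 + 0.5000 + 0.5000
  = 1.5000 bits

I(U;V) = H(U) + H(V) - H(U,V)
  = 1.0000 + 0.8113 - 1.5000
  = 0.3113 bits

True. I(U;V) = 0.3113 bits, which is > 0.0 bits.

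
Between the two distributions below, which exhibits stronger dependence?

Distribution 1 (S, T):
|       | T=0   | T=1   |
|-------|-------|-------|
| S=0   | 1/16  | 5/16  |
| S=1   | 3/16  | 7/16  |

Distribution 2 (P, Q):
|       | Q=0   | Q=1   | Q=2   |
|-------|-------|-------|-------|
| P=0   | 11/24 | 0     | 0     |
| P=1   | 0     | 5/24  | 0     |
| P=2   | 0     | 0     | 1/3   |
Distribution 1 (S, T):
Marginal P(S) (row sums):
  P(S=0) = 1/16 + 5/16 = 3/8
  P(S=1) = 3/16 + 7/16 = 5/8
Marginal P(T) (column sums):
  P(T=0) = 1/16 + 3/16 = 1/4
  P(T=1) = 5/16 + 7/16 = 3/4

H(S) = -[(3/8)·log₂(3/8) + (5/8)·log₂(5/8)]
  = 0.5306 + 0.4238
  = 0.9544 bits
H(T) = -[(1/4)·log₂(1/4) + (3/4)·log₂(3/4)]
  = 0.5000 + 0.3113
  = 0.8113 bits
H(S,T) = -[(1/16)·log₂(1/16) + (5/16)·log₂(5/16) + (3/16)·log₂(3/16) + (7/16)·log₂(7/16)]
  = 0.2500 + 0.5244 + 0.4528 + 0.5218
  = 1.7490 bits

I(S;T) = H(S) + H(T) - H(S,T)
  = 0.9544 + 0.8113 - 1.7490
  = 0.0167 bits

Distribution 2 (P, Q):
Marginal P(P) (row sums):
  P(P=0) = 11/24 + 0 + 0 = 11/24
  P(P=1) = 0 + 5/24 + 0 = 5/24
  P(P=2) = 0 + 0 + 1/3 = 1/3
Marginal P(Q) (column sums):
  P(Q=0) = 11/24 + 0 + 0 = 11/24
  P(Q=1) = 0 + 5/24 + 0 = 5/24
  P(Q=2) = 0 + 0 + 1/3 = 1/3

H(P) = -[(11/24)·log₂(11/24) + (5/24)·log₂(5/24) + (1/3)·log₂(1/3)]
  = 0.5159 + 0.4715 + 0.5283
  = 1.5157 bits
H(Q) = -[(11/24)·log₂(11/24) + (5/24)·log₂(5/24) + (1/3)·log₂(1/3)]
  = 0.5159 + 0.4715 + 0.5283
  = 1.5157 bits
H(P,Q) = -[(11/24)·log₂(11/24) + (5/24)·log₂(5/24) + (1/3)·log₂(1/3)]
  = 0.5159 + 0.4715 + 0.5283
  = 1.5157 bits

I(P;Q) = H(P) + H(Q) - H(P,Q)
  = 1.5157 + 1.5157 - 1.5157
  = 1.5157 bits

I(P;Q) = 1.5157 bits > I(S;T) = 0.0167 bits, so (P, Q) has the higher mutual information (stronger dependence).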